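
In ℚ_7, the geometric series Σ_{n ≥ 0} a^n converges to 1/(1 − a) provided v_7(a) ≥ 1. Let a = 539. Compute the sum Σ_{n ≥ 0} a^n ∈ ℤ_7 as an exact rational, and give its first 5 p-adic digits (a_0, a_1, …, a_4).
Σ a^n = 1/(1 − a) = -1/538;  first 5 digits = (1, 0, 4, 1, 2)

v_7(a) = 2 ≥ 1, so the series converges in ℤ_7 to 1/(1 − a) = 1/(1 − 539) = -1/538. Expand this rational in ℤ_7: compute digits iteratively via d_i = x_i mod 7, x_{i+1} = (x_i − d_i)/7. The first 5 digits are (1, 0, 4, 1, 2).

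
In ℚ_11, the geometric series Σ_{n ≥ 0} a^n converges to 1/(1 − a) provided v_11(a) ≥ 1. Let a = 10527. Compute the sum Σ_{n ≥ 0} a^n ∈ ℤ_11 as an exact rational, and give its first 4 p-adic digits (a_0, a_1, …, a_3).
Σ a^n = 1/(1 − a) = -1/10526;  first 4 digits = (1, 0, 10, 7)

v_11(a) = 2 ≥ 1, so the series converges in ℤ_11 to 1/(1 − a) = 1/(1 − 10527) = -1/10526. Expand this rational in ℤ_11: compute digits iteratively via d_i = x_i mod 11, x_{i+1} = (x_i − d_i)/11. The first 4 digits are (1, 0, 10, 7).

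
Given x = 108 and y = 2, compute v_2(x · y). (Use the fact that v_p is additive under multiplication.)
v_2(216) = 3

v_p(x) = 2 (factor: 108 = 2^2 · 27); v_p(y) = 1 (factor: 2 = 2^1 · 1). Additivity: v_p(xy) = v_p(x) + v_p(y) = 2 + 1 = 3. (Direct check: xy = 216 = 2^3 · (27).)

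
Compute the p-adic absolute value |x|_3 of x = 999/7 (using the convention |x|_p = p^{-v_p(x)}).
|999/7|_3 = 1/27

Step 1 — compute v_3(x) by factoring powers of 3 out of the numerator and denominator: v_3(999/7) = 3. Step 2 — apply |x|_p = p^{-v_p(x)} = 3^{-3} = 1/27.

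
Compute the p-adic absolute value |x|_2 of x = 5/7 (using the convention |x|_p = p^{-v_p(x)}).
|5/7|_2 = 1

Step 1 — compute v_2(x) by factoring powers of 2 out of the numerator and denominator: v_2(5/7) = 0. Step 2 — apply |x|_p = p^{-v_p(x)} = 2^{0} = 1.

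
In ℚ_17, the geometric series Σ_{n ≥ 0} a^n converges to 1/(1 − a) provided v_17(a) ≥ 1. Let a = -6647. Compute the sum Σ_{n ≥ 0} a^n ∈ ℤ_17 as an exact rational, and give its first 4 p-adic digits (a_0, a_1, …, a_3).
Σ a^n = 1/(1 − a) = 1/6648;  first 4 digits = (1, 0, 11, 15)

v_17(a) = 2 ≥ 1, so the series converges in ℤ_17 to 1/(1 − a) = 1/(1 − (-6647)) = 1/6648. Expand this rational in ℤ_17: compute digits iteratively via d_i = x_i mod 17, x_{i+1} = (x_i − d_i)/17. The first 4 digits are (1, 0, 11, 15).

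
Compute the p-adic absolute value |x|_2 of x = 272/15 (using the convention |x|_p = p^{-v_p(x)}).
|272/15|_2 = 1/16

Step 1 — compute v_2(x) by factoring powers of 2 out of the numerator and denominator: v_2(272/15) = 4. Step 2 — apply |x|_p = p^{-v_p(x)} = 2^{-4} = 1/16.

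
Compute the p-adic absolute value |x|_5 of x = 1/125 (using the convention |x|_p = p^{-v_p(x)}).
|1/125|_5 = 125

Step 1 — compute v_5(x) by factoring powers of 5 out of the numerator and denominator: v_5(1/125) = -3. Step 2 — apply |x|_p = p^{-v_p(x)} = 5^{3} = 125.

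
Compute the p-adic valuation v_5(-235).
v_5(-235) = 1

v_5(n) is the largest exponent k such that 5^k divides n. Factor out: -235 = -5^1 · 47. (Sign doesn't affect v_p.) So v_5(-235) = 1.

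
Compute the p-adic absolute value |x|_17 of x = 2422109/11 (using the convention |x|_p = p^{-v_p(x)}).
|2422109/11|_17 = 1/83521

Step 1 — compute v_17(x) by factoring powers of 17 out of the numerator and denominator: v_17(2422109/11) = 4. Step 2 — apply |x|_p = p^{-v_p(x)} = 17^{-4} = 1/83521.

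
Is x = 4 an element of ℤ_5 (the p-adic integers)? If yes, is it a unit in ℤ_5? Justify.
x ∈ ℤ_5^× (unit); v_5(x) = 0

ℤ_5 = {x ∈ ℚ_5 : v_5(x) ≥ 0} and ℤ_5^× = {x ∈ ℤ_5 : v_5(x) = 0}. Here v_5(4) = v_5(num) − v_5(den) = 0; compare against these criteria.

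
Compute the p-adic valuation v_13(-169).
v_13(-169) = 2

v_13(n) is the largest exponent k such that 13^k divides n. Factor out: -169 = -13^2 · 1. (Sign doesn't affect v_p.) So v_13(-169) = 2.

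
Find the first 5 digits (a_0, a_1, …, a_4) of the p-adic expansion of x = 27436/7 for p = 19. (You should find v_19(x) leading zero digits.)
(a_0, …, a_4) = (0, 0, 0, 6, 16)

v_19(27436/7) = 3, so a_0 = ... = a_2 = 0. Factor out: x = 19^3 · u with u = 4/7 a unit in ℤ_19. Expand u iteratively via a_{v+i} = u_i mod 19, u_{i+1} = (u_i − a_{v+i})/19:
  u_0 = 4/7;  a_3 = 6;  u_1 = (u_0 − 6)/19 = -2/7
  u_1 = -2/7;  a_4 = 16;  u_2 = (u_1 − 16)/19 = -6/7
Digits: (0, 0, 0, 6, 16).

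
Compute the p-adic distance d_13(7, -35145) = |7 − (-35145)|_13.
d_13(7, -35145) = 1/2197

Step 1 — x − y = 7 − (-35145) = 35152. Step 2 — v_13(35152) = 3 (factor: 35152 = (13^3 · 16); the sign does not affect v_p). Step 3 — |x − y|_13 = 13^{-3} = 1/2197.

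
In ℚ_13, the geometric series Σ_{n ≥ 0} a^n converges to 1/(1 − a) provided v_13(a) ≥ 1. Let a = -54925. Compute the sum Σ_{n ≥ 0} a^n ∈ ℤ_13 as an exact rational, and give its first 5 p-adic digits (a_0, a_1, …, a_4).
Σ a^n = 1/(1 − a) = 1/54926;  first 5 digits = (1, 0, 0, 1, 11)

v_13(a) = 3 ≥ 1, so the series converges in ℤ_13 to 1/(1 − a) = 1/(1 − (-54925)) = 1/54926. Expand this rational in ℤ_13: compute digits iteratively via d_i = x_i mod 13, x_{i+1} = (x_i − d_i)/13. The first 5 digits are (1, 0, 0, 1, 11).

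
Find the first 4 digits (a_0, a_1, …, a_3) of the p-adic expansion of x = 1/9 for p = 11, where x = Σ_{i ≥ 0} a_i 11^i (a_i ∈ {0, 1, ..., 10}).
(a_0, …, a_3) = (5, 2, 1, 6)

v_11(1/9) = 0 (numerator and denominator both coprime to 11), so x ∈ ℤ_11^×. Compute digits iteratively via a_i = x_i mod 11, x_{i+1} = (x_i − a_i)/11, with x_0 = x:
  x_0 = 1/9;  a_0 = 5;  x_1 = (x_0 − 5)/11 = -4/9
  x_1 = -4/9;  a_1 = 2;  x_2 = (x_1 − 2)/11 = -2/9
  x_2 = -2/9;  a_2 = 1;  x_3 = (x_2 − 1)/11 = -1/9
  x_3 = -1/9;  a_3 = 6;  x_4 = (x_3 − 6)/11 = -5/9
Digits: (5, 2, 1, 6).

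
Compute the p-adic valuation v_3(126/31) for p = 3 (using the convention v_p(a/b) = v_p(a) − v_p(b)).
v_3(126/31) = 2

Factor powers of 3 from the numerator and denominator of the reduced fraction: 126 = 3^2 · 14 and 31 = 3^0 · 31. Apply v_p(a/b) = v_p(a) − v_p(b): v_3(126/31) = 2 − 0 = 2.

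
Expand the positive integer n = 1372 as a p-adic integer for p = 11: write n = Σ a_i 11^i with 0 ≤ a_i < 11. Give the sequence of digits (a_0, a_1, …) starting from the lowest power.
(a_0, a_1, …) = (8, 3, 0, 1)

Repeated division by 11 gives the digits low-to-high: 1372 = 8 + 3·11^1 + 1·11^3. Digit sequence: (8, 3, 0, 1).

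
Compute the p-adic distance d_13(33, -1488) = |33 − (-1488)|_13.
d_13(33, -1488) = 1/169

Step 1 — x − y = 33 − (-1488) = 1521. Step 2 — v_13(1521) = 2 (factor: 1521 = (13^2 · 9); the sign does not affect v_p). Step 3 — |x − y|_13 = 13^{-2} = 1/169.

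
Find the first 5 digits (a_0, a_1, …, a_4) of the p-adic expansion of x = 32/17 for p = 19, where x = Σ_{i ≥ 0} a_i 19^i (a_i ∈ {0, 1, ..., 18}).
(a_0, …, a_4) = (3, 10, 14, 16, 17)

v_19(32/17) = 0 (numerator and denominator both coprime to 19), so x ∈ ℤ_19^×. Compute digits iteratively via a_i = x_i mod 19, x_{i+1} = (x_i − a_i)/19, with x_0 = x:
  x_0 = 32/17;  a_0 = 3;  x_1 = (x_0 − 3)/19 = -1/17
  x_1 = -1/17;  a_1 = 10;  x_2 = (x_1 − 10)/19 = -9/17
  x_2 = -9/17;  a_2 = 14;  x_3 = (x_2 − 14)/19 = -13/17
  x_3 = -13/17;  a_3 = 16;  x_4 = (x_3 − 16)/19 = -15/17
  x_4 = -15/17;  a_4 = 17;  x_5 = (x_4 − 17)/19 = -16/17
Digits: (3, 10, 14, 16, 17).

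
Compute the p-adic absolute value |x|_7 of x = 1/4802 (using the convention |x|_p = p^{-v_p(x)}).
|1/4802|_7 = 2401

Step 1 — compute v_7(x) by factoring powers of 7 out of the numerator and denominator: v_7(1/4802) = -4. Step 2 — apply |x|_p = p^{-v_p(x)} = 7^{4} = 2401.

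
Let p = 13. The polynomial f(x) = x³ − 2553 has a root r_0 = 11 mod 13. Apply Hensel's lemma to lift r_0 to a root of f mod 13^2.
r_1 = 141 (mod 169)

Hensel: r_{i+1} = r_i − f(r_i)/f′(r_i) mod 13^{i+2}, where f′(x) = 3x². Iterate:
  r_0 = 11 (mod 13)
  r_1 = 141 (mod 169)
Final: r = 141 with f(r) ≡ 0 mod 13^2.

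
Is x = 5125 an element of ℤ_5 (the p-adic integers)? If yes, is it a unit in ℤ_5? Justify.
x ∈ ℤ_5 but not a unit; v_5(x) = 3 > 0

ℤ_5 = {x ∈ ℚ_5 : v_5(x) ≥ 0} and ℤ_5^× = {x ∈ ℤ_5 : v_5(x) = 0}. Here v_5(5125) = v_5(num) − v_5(den) = 3; compare against these criteria.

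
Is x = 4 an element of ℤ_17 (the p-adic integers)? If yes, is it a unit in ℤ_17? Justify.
x ∈ ℤ_17^× (unit); v_17(x) = 0

ℤ_17 = {x ∈ ℚ_17 : v_17(x) ≥ 0} and ℤ_17^× = {x ∈ ℤ_17 : v_17(x) = 0}. Here v_17(4) = v_17(num) − v_17(den) = 0; compare against these criteria.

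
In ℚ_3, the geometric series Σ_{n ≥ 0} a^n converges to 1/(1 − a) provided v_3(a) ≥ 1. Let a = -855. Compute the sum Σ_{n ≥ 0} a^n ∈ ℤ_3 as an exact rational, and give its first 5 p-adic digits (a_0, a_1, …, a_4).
Σ a^n = 1/(1 − a) = 1/856;  first 5 digits = (1, 0, 1, 1, 2)

v_3(a) = 2 ≥ 1, so the series converges in ℤ_3 to 1/(1 − a) = 1/(1 − (-855)) = 1/856. Expand this rational in ℤ_3: compute digits iteratively via d_i = x_i mod 3, x_{i+1} = (x_i − d_i)/3. The first 5 digits are (1, 0, 1, 1, 2).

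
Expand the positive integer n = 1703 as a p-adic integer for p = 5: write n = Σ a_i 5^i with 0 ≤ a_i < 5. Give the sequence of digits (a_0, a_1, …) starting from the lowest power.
(a_0, a_1, …) = (3, 0, 3, 3, 2)

Repeated division by 5 gives the digits low-to-high: 1703 = 3 + 3·5^2 + 3·5^3 + 2·5^4. Digit sequence: (3, 0, 3, 3, 2).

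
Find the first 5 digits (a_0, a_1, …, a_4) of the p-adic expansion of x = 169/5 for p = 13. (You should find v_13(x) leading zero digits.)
(a_0, …, a_4) = (0, 0, 8, 2, 5)

v_13(169/5) = 2, so a_0 = ... = a_1 = 0. Factor out: x = 13^2 · u with u = 1/5 a unit in ℤ_13. Expand u iteratively via a_{v+i} = u_i mod 13, u_{i+1} = (u_i − a_{v+i})/13:
  u_0 = 1/5;  a_2 = 8;  u_1 = (u_0 − 8)/13 = -3/5
  u_1 = -3/5;  a_3 = 2;  u_2 = (u_1 − 2)/13 = -1/5
  u_2 = -1/5;  a_4 = 5;  u_3 = (u_2 − 5)/13 = -2/5
Digits: (0, 0, 8, 2, 5).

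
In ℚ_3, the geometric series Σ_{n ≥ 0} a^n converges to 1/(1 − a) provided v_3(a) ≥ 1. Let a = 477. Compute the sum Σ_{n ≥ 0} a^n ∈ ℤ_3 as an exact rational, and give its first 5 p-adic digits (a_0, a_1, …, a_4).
Σ a^n = 1/(1 − a) = -1/476;  first 5 digits = (1, 0, 2, 2, 0)

v_3(a) = 2 ≥ 1, so the series converges in ℤ_3 to 1/(1 − a) = 1/(1 − 477) = -1/476. Expand this rational in ℤ_3: compute digits iteratively via d_i = x_i mod 3, x_{i+1} = (x_i − d_i)/3. The first 5 digits are (1, 0, 2, 2, 0).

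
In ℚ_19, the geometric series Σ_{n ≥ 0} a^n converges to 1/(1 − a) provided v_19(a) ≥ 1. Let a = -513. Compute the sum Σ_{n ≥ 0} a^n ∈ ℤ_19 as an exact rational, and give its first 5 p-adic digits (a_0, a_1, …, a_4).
Σ a^n = 1/(1 − a) = 1/514;  first 5 digits = (1, 11, 5, 1, 3)

v_19(a) = 1 ≥ 1, so the series converges in ℤ_19 to 1/(1 − a) = 1/(1 − (-513)) = 1/514. Expand this rational in ℤ_19: compute digits iteratively via d_i = x_i mod 19, x_{i+1} = (x_i − d_i)/19. The first 5 digits are (1, 11, 5, 1, 3).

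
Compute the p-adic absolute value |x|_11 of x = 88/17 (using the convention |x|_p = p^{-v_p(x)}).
|88/17|_11 = 1/11

Step 1 — compute v_11(x) by factoring powers of 11 out of the numerator and denominator: v_11(88/17) = 1. Step 2 — apply |x|_p = p^{-v_p(x)} = 11^{-1} = 1/11.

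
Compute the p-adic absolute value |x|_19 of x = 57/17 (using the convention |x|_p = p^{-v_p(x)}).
|57/17|_19 = 1/19

Step 1 — compute v_19(x) by factoring powers of 19 out of the numerator and denominator: v_19(57/17) = 1. Step 2 — apply |x|_p = p^{-v_p(x)} = 19^{-1} = 1/19.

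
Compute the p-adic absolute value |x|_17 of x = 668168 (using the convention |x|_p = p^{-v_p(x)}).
|668168|_17 = 1/83521

Step 1 — compute v_17(x) by factoring powers of 17 out of the numerator and denominator: v_17(668168) = 4. Step 2 — apply |x|_p = p^{-v_p(x)} = 17^{-4} = 1/83521.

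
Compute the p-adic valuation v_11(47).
v_11(47) = 0

v_11(n) is the largest exponent k such that 11^k divides n. Factor out: 47 = 11^0 · 47. (Sign doesn't affect v_p.) So v_11(47) = 0.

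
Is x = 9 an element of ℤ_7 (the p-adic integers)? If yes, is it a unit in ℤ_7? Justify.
x ∈ ℤ_7^× (unit); v_7(x) = 0

ℤ_7 = {x ∈ ℚ_7 : v_7(x) ≥ 0} and ℤ_7^× = {x ∈ ℤ_7 : v_7(x) = 0}. Here v_7(9) = v_7(num) − v_7(den) = 0; compare against these criteria.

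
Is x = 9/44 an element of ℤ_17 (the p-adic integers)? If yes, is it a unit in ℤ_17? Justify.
x ∈ ℤ_17^× (unit); v_17(x) = 0

ℤ_17 = {x ∈ ℚ_17 : v_17(x) ≥ 0} and ℤ_17^× = {x ∈ ℤ_17 : v_17(x) = 0}. Here v_17(9/44) = v_17(num) − v_17(den) = 0; compare against these criteria.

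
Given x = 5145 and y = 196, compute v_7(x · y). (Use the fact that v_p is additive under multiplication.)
v_7(1008420) = 5

v_p(x) = 3 (factor: 5145 = 7^3 · 15); v_p(y) = 2 (factor: 196 = 7^2 · 4). Additivity: v_p(xy) = v_p(x) + v_p(y) = 3 + 2 = 5. (Direct check: xy = 1008420 = 7^5 · (60).)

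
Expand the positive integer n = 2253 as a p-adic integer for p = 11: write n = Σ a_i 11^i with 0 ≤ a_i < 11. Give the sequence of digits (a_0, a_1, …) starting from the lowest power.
(a_0, a_1, …) = (9, 6, 7, 1)

Repeated division by 11 gives the digits low-to-high: 2253 = 9 + 6·11^1 + 7·11^2 + 1·11^3. Digit sequence: (9, 6, 7, 1).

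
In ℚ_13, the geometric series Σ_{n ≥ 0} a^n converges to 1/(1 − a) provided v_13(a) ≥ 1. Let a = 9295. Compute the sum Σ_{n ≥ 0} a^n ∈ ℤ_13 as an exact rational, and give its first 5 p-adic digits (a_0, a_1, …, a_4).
Σ a^n = 1/(1 − a) = -1/9294;  first 5 digits = (1, 0, 3, 4, 9)

v_13(a) = 2 ≥ 1, so the series converges in ℤ_13 to 1/(1 − a) = 1/(1 − 9295) = -1/9294. Expand this rational in ℤ_13: compute digits iteratively via d_i = x_i mod 13, x_{i+1} = (x_i − d_i)/13. The first 5 digits are (1, 0, 3, 4, 9).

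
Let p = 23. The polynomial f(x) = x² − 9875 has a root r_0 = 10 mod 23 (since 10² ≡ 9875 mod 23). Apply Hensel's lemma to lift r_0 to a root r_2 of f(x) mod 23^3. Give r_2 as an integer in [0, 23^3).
r_2 = 4334 (mod 12167)

Hensel's recurrence: r_{i+1} = r_i − f(r_i)·(f′(r_i))^{-1} mod 23^{i+2}, with f′(x) = 2x. Iterate:
  r_0 = 10 (mod 23)
  r_1 = 102 (mod 529)
  r_2 = 4334 (mod 12167)
Final: r_2 = 4334, and one checks f(r_2) ≡ 0 mod 23^3.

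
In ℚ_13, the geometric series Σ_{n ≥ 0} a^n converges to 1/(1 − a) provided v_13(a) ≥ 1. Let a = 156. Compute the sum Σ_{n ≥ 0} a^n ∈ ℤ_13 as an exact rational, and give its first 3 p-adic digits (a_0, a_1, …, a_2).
Σ a^n = 1/(1 − a) = -1/155;  first 3 digits = (1, 12, 1)

v_13(a) = 1 ≥ 1, so the series converges in ℤ_13 to 1/(1 − a) = 1/(1 − 156) = -1/155. Expand this rational in ℤ_13: compute digits iteratively via d_i = x_i mod 13, x_{i+1} = (x_i − d_i)/13. The first 3 digits are (1, 12, 1).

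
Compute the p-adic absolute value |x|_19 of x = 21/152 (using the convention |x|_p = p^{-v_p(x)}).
|21/152|_19 = 19

Step 1 — compute v_19(x) by factoring powers of 19 out of the numerator and denominator: v_19(21/152) = -1. Step 2 — apply |x|_p = p^{-v_p(x)} = 19^{1} = 19.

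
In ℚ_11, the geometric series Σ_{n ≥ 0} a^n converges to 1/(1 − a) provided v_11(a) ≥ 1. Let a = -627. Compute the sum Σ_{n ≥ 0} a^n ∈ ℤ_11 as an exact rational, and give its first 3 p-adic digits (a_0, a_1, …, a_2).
Σ a^n = 1/(1 − a) = 1/628;  first 3 digits = (1, 9, 9)

v_11(a) = 1 ≥ 1, so the series converges in ℤ_11 to 1/(1 − a) = 1/(1 − (-627)) = 1/628. Expand this rational in ℤ_11: compute digits iteratively via d_i = x_i mod 11, x_{i+1} = (x_i − d_i)/11. The first 3 digits are (1, 9, 9).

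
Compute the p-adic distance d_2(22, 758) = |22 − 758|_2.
d_2(22, 758) = 1/32

Step 1 — x − y = 22 − 758 = -736. Step 2 — v_2(-736) = 5 (factor: -736 = −(2^5 · 23); the sign does not affect v_p). Step 3 — |x − y|_2 = 2^{-5} = 1/32.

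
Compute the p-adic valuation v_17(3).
v_17(3) = 0

v_17(n) is the largest exponent k such that 17^k divides n. Factor out: 3 = 17^0 · 3. (Sign doesn't affect v_p.) So v_17(3) = 0.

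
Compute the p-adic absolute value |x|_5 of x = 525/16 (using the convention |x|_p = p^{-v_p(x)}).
|525/16|_5 = 1/25

Step 1 — compute v_5(x) by factoring powers of 5 out of the numerator and denominator: v_5(525/16) = 2. Step 2 — apply |x|_p = p^{-v_p(x)} = 5^{-2} = 1/25.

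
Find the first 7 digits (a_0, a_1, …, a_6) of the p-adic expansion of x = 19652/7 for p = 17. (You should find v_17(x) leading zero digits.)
(a_0, …, a_6) = (0, 0, 0, 3, 12, 9, 14)

v_17(19652/7) = 3, so a_0 = ... = a_2 = 0. Factor out: x = 17^3 · u with u = 4/7 a unit in ℤ_17. Expand u iteratively via a_{v+i} = u_i mod 17, u_{i+1} = (u_i − a_{v+i})/17:
  u_0 = 4/7;  a_3 = 3;  u_1 = (u_0 − 3)/17 = -1/7
  u_1 = -1/7;  a_4 = 12;  u_2 = (u_1 − 12)/17 = -5/7
  u_2 = -5/7;  a_5 = 9;  u_3 = (u_2 − 9)/17 = -4/7
  u_3 = -4/7;  a_6 = 14;  u_4 = (u_3 − 14)/17 = -6/7
Digits: (0, 0, 0, 3, 12, 9, 14).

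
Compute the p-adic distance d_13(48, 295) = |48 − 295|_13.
d_13(48, 295) = 1/13

Step 1 — x − y = 48 − 295 = -247. Step 2 — v_13(-247) = 1 (factor: -247 = −(13^1 · 19); the sign does not affect v_p). Step 3 — |x − y|_13 = 13^{-1} = 1/13.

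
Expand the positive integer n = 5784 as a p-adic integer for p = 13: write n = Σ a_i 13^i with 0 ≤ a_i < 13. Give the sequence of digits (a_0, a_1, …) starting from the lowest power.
(a_0, a_1, …) = (12, 2, 8, 2)

Repeated division by 13 gives the digits low-to-high: 5784 = 12 + 2·13^1 + 8·13^2 + 2·13^3. Digit sequence: (12, 2, 8, 2).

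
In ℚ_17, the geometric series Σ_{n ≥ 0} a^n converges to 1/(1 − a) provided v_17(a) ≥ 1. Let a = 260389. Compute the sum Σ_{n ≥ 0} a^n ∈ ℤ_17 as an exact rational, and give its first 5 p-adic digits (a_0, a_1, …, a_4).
Σ a^n = 1/(1 − a) = -1/260388;  first 5 digits = (1, 0, 0, 2, 3)

v_17(a) = 3 ≥ 1, so the series converges in ℤ_17 to 1/(1 − a) = 1/(1 − 260389) = -1/260388. Expand this rational in ℤ_17: compute digits iteratively via d_i = x_i mod 17, x_{i+1} = (x_i − d_i)/17. The first 5 digits are (1, 0, 0, 2, 3).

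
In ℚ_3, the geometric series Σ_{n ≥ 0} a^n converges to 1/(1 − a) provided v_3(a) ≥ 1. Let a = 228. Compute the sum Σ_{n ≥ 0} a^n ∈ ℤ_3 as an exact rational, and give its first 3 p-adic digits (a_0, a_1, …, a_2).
Σ a^n = 1/(1 − a) = -1/227;  first 3 digits = (1, 1, 2)

v_3(a) = 1 ≥ 1, so the series converges in ℤ_3 to 1/(1 − a) = 1/(1 − 228) = -1/227. Expand this rational in ℤ_3: compute digits iteratively via d_i = x_i mod 3, x_{i+1} = (x_i − d_i)/3. The first 3 digits are (1, 1, 2).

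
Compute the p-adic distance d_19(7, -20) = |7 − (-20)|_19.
d_19(7, -20) = 1

Step 1 — x − y = 7 − (-20) = 27. Step 2 — v_19(27) = 0 (factor: 27 = (19^0 · 27); the sign does not affect v_p). Step 3 — |x − y|_19 = 19^{0} = 1.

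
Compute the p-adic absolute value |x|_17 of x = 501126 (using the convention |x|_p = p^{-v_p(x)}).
|501126|_17 = 1/83521

Step 1 — compute v_17(x) by factoring powers of 17 out of the numerator and denominator: v_17(501126) = 4. Step 2 — apply |x|_p = p^{-v_p(x)} = 17^{-4} = 1/83521.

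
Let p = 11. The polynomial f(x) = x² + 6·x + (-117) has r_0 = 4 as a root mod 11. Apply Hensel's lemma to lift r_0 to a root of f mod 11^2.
r_1 = 70 (mod 121)

Hensel: r_{i+1} = r_i − f(r_i)·(f′(r_i))^{-1} mod 11^{i+2}, f′(x) = 2x + 6. Iterate:
  r_0 = 4 (mod 11)
  r_1 = 70 (mod 121)
Final: r = 70 satisfies f(r) ≡ 0 mod 11^2.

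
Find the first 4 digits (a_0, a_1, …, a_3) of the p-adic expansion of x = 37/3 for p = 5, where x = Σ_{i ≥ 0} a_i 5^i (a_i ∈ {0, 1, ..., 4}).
(a_0, …, a_3) = (4, 0, 2, 3)

v_5(37/3) = 0 (numerator and denominator both coprime to 5), so x ∈ ℤ_5^×. Compute digits iteratively via a_i = x_i mod 5, x_{i+1} = (x_i − a_i)/5, with x_0 = x:
  x_0 = 37/3;  a_0 = 4;  x_1 = (x_0 − 4)/5 = 5/3
  x_1 = 5/3;  a_1 = 0;  x_2 = (x_1 − 0)/5 = 1/3
  x_2 = 1/3;  a_2 = 2;  x_3 = (x_2 − 2)/5 = -1/3
  x_3 = -1/3;  a_3 = 3;  x_4 = (x_3 − 3)/5 = -2/3
Digits: (4, 0, 2, 3).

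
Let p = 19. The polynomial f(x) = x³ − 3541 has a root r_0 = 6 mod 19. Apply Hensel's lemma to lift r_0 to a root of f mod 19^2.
r_1 = 234 (mod 361)

Hensel: r_{i+1} = r_i − f(r_i)/f′(r_i) mod 19^{i+2}, where f′(x) = 3x². Iterate:
  r_0 = 6 (mod 19)
  r_1 = 234 (mod 361)
Final: r = 234 with f(r) ≡ 0 mod 19^2.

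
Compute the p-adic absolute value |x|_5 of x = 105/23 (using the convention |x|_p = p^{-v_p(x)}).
|105/23|_5 = 1/5

Step 1 — compute v_5(x) by factoring powers of 5 out of the numerator and denominator: v_5(105/23) = 1. Step 2 — apply |x|_p = p^{-v_p(x)} = 5^{-1} = 1/5.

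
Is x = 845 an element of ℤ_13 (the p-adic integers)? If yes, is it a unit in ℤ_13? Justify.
x ∈ ℤ_13 but not a unit; v_13(x) = 2 > 0

ℤ_13 = {x ∈ ℚ_13 : v_13(x) ≥ 0} and ℤ_13^× = {x ∈ ℤ_13 : v_13(x) = 0}. Here v_13(845) = v_13(num) − v_13(den) = 2; compare against these criteria.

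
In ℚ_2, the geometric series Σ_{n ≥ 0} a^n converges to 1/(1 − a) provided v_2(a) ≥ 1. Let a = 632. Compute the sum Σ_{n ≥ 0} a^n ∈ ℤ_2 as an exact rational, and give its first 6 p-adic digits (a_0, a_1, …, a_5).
Σ a^n = 1/(1 − a) = -1/631;  first 6 digits = (1, 0, 0, 1, 1, 1)

v_2(a) = 3 ≥ 1, so the series converges in ℤ_2 to 1/(1 − a) = 1/(1 − 632) = -1/631. Expand this rational in ℤ_2: compute digits iteratively via d_i = x_i mod 2, x_{i+1} = (x_i − d_i)/2. The first 6 digits are (1, 0, 0, 1, 1, 1).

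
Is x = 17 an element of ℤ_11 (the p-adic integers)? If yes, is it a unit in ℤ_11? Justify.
x ∈ ℤ_11^× (unit); v_11(x) = 0

ℤ_11 = {x ∈ ℚ_11 : v_11(x) ≥ 0} and ℤ_11^× = {x ∈ ℤ_11 : v_11(x) = 0}. Here v_11(17) = v_11(num) − v_11(den) = 0; compare against these criteria.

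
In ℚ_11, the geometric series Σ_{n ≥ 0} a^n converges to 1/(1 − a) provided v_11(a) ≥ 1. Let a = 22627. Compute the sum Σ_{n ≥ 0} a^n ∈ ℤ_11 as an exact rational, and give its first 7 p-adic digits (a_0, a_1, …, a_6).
Σ a^n = 1/(1 − a) = -1/22626;  first 7 digits = (1, 0, 0, 6, 1, 0, 3)

v_11(a) = 3 ≥ 1, so the series converges in ℤ_11 to 1/(1 − a) = 1/(1 − 22627) = -1/22626. Expand this rational in ℤ_11: compute digits iteratively via d_i = x_i mod 11, x_{i+1} = (x_i − d_i)/11. The first 7 digits are (1, 0, 0, 6, 1, 0, 3).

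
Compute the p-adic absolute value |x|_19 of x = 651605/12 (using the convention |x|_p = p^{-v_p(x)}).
|651605/12|_19 = 1/130321

Step 1 — compute v_19(x) by factoring powers of 19 out of the numerator and denominator: v_19(651605/12) = 4. Step 2 — apply |x|_p = p^{-v_p(x)} = 19^{-4} = 1/130321.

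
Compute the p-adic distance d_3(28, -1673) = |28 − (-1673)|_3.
d_3(28, -1673) = 1/243

Step 1 — x − y = 28 − (-1673) = 1701. Step 2 — v_3(1701) = 5 (factor: 1701 = (3^5 · 7); the sign does not affect v_p). Step 3 — |x − y|_3 = 3^{-5} = 1/243.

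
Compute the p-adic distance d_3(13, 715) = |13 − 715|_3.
d_3(13, 715) = 1/27

Step 1 — x − y = 13 − 715 = -702. Step 2 — v_3(-702) = 3 (factor: -702 = −(3^3 · 26); the sign does not affect v_p). Step 3 — |x − y|_3 = 3^{-3} = 1/27.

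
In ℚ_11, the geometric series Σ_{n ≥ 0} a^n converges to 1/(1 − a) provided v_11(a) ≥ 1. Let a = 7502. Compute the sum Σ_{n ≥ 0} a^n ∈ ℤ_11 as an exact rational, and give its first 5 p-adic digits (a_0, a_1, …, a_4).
Σ a^n = 1/(1 − a) = -1/7501;  first 5 digits = (1, 0, 7, 5, 5)

v_11(a) = 2 ≥ 1, so the series converges in ℤ_11 to 1/(1 − a) = 1/(1 − 7502) = -1/7501. Expand this rational in ℤ_11: compute digits iteratively via d_i = x_i mod 11, x_{i+1} = (x_i − d_i)/11. The first 5 digits are (1, 0, 7, 5, 5).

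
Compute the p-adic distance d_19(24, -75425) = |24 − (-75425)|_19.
d_19(24, -75425) = 1/6859

Step 1 — x − y = 24 − (-75425) = 75449. Step 2 — v_19(75449) = 3 (factor: 75449 = (19^3 · 11); the sign does not affect v_p). Step 3 — |x − y|_19 = 19^{-3} = 1/6859.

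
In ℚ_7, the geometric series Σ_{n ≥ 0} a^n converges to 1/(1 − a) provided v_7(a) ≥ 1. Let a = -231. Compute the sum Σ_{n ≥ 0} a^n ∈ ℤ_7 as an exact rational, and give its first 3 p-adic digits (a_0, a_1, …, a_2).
Σ a^n = 1/(1 − a) = 1/232;  first 3 digits = (1, 2, 6)

v_7(a) = 1 ≥ 1, so the series converges in ℤ_7 to 1/(1 − a) = 1/(1 − (-231)) = 1/232. Expand this rational in ℤ_7: compute digits iteratively via d_i = x_i mod 7, x_{i+1} = (x_i − d_i)/7. The first 3 digits are (1, 2, 6).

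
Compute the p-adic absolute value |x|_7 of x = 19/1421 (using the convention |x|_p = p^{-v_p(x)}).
|19/1421|_7 = 49

Step 1 — compute v_7(x) by factoring powers of 7 out of the numerator and denominator: v_7(19/1421) = -2. Step 2 — apply |x|_p = p^{-v_p(x)} = 7^{2} = 49.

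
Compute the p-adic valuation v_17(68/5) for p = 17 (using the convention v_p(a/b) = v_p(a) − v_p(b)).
v_17(68/5) = 1

Factor powers of 17 from the numerator and denominator of the reduced fraction: 68 = 17^1 · 4 and 5 = 17^0 · 5. Apply v_p(a/b) = v_p(a) − v_p(b): v_17(68/5) = 1 − 0 = 1.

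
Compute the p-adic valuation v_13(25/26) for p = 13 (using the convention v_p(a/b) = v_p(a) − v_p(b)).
v_13(25/26) = -1

Factor powers of 13 from the numerator and denominator of the reduced fraction: 25 = 13^0 · 25 and 26 = 13^1 · 2. Apply v_p(a/b) = v_p(a) − v_p(b): v_13(25/26) = 0 − 1 = -1.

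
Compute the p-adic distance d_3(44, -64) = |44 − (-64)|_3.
d_3(44, -64) = 1/27

Step 1 — x − y = 44 − (-64) = 108. Step 2 — v_3(108) = 3 (factor: 108 = (3^3 · 4); the sign does not affect v_p). Step 3 — |x − y|_3 = 3^{-3} = 1/27.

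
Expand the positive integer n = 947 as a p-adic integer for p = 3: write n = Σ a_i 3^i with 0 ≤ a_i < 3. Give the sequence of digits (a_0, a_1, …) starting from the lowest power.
(a_0, a_1, …) = (2, 0, 0, 2, 2, 0, 1)

Repeated division by 3 gives the digits low-to-high: 947 = 2 + 2·3^3 + 2·3^4 + 1·3^6. Digit sequence: (2, 0, 0, 2, 2, 0, 1).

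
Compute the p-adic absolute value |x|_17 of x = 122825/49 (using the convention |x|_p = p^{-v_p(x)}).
|122825/49|_17 = 1/4913

Step 1 — compute v_17(x) by factoring powers of 17 out of the numerator and denominator: v_17(122825/49) = 3. Step 2 — apply |x|_p = p^{-v_p(x)} = 17^{-3} = 1/4913.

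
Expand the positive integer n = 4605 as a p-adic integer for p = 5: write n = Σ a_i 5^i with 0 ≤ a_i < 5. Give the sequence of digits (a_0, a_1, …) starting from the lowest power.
(a_0, a_1, …) = (0, 1, 4, 1, 2, 1)

Repeated division by 5 gives the digits low-to-high: 4605 = 1·5^1 + 4·5^2 + 1·5^3 + 2·5^4 + 1·5^5. Digit sequence: (0, 1, 4, 1, 2, 1).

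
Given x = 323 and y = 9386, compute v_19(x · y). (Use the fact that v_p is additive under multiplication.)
v_19(3031678) = 3

v_p(x) = 1 (factor: 323 = 19^1 · 17); v_p(y) = 2 (factor: 9386 = 19^2 · 26). Additivity: v_p(xy) = v_p(x) + v_p(y) = 1 + 2 = 3. (Direct check: xy = 3031678 = 19^3 · (442).)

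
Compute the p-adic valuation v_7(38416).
v_7(38416) = 4

v_7(n) is the largest exponent k such that 7^k divides n. Factor out: 38416 = 7^4 · 16. (Sign doesn't affect v_p.) So v_7(38416) = 4.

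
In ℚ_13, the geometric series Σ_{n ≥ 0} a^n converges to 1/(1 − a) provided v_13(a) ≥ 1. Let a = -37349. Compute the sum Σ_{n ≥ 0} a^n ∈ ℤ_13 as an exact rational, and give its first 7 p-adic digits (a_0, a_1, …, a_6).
Σ a^n = 1/(1 − a) = 1/37350;  first 7 digits = (1, 0, 0, 9, 11, 12, 2)

v_13(a) = 3 ≥ 1, so the series converges in ℤ_13 to 1/(1 − a) = 1/(1 − (-37349)) = 1/37350. Expand this rational in ℤ_13: compute digits iteratively via d_i = x_i mod 13, x_{i+1} = (x_i − d_i)/13. The first 7 digits are (1, 0, 0, 9, 11, 12, 2).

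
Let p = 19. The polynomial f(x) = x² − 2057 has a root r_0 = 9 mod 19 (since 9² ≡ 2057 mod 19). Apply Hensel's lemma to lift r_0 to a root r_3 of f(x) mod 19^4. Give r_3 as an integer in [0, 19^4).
r_3 = 30884 (mod 130321)

Hensel's recurrence: r_{i+1} = r_i − f(r_i)·(f′(r_i))^{-1} mod 19^{i+2}, with f′(x) = 2x. Iterate:
  r_0 = 9 (mod 19)
  r_1 = 199 (mod 361)
  r_2 = 3448 (mod 6859)
  r_3 = 30884 (mod 130321)
Final: r_3 = 30884, and one checks f(r_3) ≡ 0 mod 19^4.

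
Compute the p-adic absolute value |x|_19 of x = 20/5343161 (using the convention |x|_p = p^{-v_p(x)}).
|20/5343161|_19 = 130321

Step 1 — compute v_19(x) by factoring powers of 19 out of the numerator and denominator: v_19(20/5343161) = -4. Step 2 — apply |x|_p = p^{-v_p(x)} = 19^{4} = 130321.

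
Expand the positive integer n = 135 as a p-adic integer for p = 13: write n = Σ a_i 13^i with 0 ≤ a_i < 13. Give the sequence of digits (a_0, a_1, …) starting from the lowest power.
(a_0, a_1, …) = (5, 10)

Repeated division by 13 gives the digits low-to-high: 135 = 5 + 10·13^1. Digit sequence: (5, 10).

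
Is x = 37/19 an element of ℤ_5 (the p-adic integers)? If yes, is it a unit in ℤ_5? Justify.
x ∈ ℤ_5^× (unit); v_5(x) = 0

ℤ_5 = {x ∈ ℚ_5 : v_5(x) ≥ 0} and ℤ_5^× = {x ∈ ℤ_5 : v_5(x) = 0}. Here v_5(37/19) = v_5(num) − v_5(den) = 0; compare against these criteria.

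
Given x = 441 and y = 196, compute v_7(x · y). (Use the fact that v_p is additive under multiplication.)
v_7(86436) = 4

v_p(x) = 2 (factor: 441 = 7^2 · 9); v_p(y) = 2 (factor: 196 = 7^2 · 4). Additivity: v_p(xy) = v_p(x) + v_p(y) = 2 + 2 = 4. (Direct check: xy = 86436 = 7^4 · (36).)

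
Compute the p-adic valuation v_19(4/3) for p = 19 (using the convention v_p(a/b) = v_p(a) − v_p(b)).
v_19(4/3) = 0

Factor powers of 19 from the numerator and denominator of the reduced fraction: 4 = 19^0 · 4 and 3 = 19^0 · 3. Apply v_p(a/b) = v_p(a) − v_p(b): v_19(4/3) = 0 − 0 = 0.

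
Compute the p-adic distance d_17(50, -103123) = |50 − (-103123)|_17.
d_17(50, -103123) = 1/4913

Step 1 — x − y = 50 − (-103123) = 103173. Step 2 — v_17(103173) = 3 (factor: 103173 = (17^3 · 21); the sign does not affect v_p). Step 3 — |x − y|_17 = 17^{-3} = 1/4913.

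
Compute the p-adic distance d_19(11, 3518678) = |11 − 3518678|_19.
d_19(11, 3518678) = 1/130321

Step 1 — x − y = 11 − 3518678 = -3518667. Step 2 — v_19(-3518667) = 4 (factor: -3518667 = −(19^4 · 27); the sign does not affect v_p). Step 3 — |x − y|_19 = 19^{-4} = 1/130321.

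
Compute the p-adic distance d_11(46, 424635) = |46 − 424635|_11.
d_11(46, 424635) = 1/14641

Step 1 — x − y = 46 − 424635 = -424589. Step 2 — v_11(-424589) = 4 (factor: -424589 = −(11^4 · 29); the sign does not affect v_p). Step 3 — |x − y|_11 = 11^{-4} = 1/14641.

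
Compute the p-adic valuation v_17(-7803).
v_17(-7803) = 2

v_17(n) is the largest exponent k such that 17^k divides n. Factor out: -7803 = -17^2 · 27. (Sign doesn't affect v_p.) So v_17(-7803) = 2.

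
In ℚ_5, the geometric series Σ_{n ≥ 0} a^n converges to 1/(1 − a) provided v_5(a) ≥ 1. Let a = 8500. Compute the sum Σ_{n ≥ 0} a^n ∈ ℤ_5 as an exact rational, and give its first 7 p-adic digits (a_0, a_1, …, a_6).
Σ a^n = 1/(1 − a) = -1/8499;  first 7 digits = (1, 0, 0, 3, 3, 2, 4)

v_5(a) = 3 ≥ 1, so the series converges in ℤ_5 to 1/(1 − a) = 1/(1 − 8500) = -1/8499. Expand this rational in ℤ_5: compute digits iteratively via d_i = x_i mod 5, x_{i+1} = (x_i − d_i)/5. The first 7 digits are (1, 0, 0, 3, 3, 2, 4).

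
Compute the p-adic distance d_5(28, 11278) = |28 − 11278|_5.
d_5(28, 11278) = 1/625

Step 1 — x − y = 28 − 11278 = -11250. Step 2 — v_5(-11250) = 4 (factor: -11250 = −(5^4 · 18); the sign does not affect v_p). Step 3 — |x − y|_5 = 5^{-4} = 1/625.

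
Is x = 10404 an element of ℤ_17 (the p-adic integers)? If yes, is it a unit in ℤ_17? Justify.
x ∈ ℤ_17 but not a unit; v_17(x) = 2 > 0

ℤ_17 = {x ∈ ℚ_17 : v_17(x) ≥ 0} and ℤ_17^× = {x ∈ ℤ_17 : v_17(x) = 0}. Here v_17(10404) = v_17(num) − v_17(den) = 2; compare against these criteria.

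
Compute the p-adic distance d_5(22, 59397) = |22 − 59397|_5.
d_5(22, 59397) = 1/3125

Step 1 — x − y = 22 − 59397 = -59375. Step 2 — v_5(-59375) = 5 (factor: -59375 = −(5^5 · 19); the sign does not affect v_p). Step 3 — |x − y|_5 = 5^{-5} = 1/3125.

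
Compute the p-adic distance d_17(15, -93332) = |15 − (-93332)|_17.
d_17(15, -93332) = 1/4913

Step 1 — x − y = 15 − (-93332) = 93347. Step 2 — v_17(93347) = 3 (factor: 93347 = (17^3 · 19); the sign does not affect v_p). Step 3 — |x − y|_17 = 17^{-3} = 1/4913.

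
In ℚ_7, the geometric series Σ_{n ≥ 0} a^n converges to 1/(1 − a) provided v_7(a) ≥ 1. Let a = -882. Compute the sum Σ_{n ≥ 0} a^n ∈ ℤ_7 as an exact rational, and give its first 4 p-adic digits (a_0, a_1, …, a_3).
Σ a^n = 1/(1 − a) = 1/883;  first 4 digits = (1, 0, 3, 4)

v_7(a) = 2 ≥ 1, so the series converges in ℤ_7 to 1/(1 − a) = 1/(1 − (-882)) = 1/883. Expand this rational in ℤ_7: compute digits iteratively via d_i = x_i mod 7, x_{i+1} = (x_i − d_i)/7. The first 4 digits are (1, 0, 3, 4).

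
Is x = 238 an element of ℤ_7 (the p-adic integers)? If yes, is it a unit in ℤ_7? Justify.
x ∈ ℤ_7 but not a unit; v_7(x) = 1 > 0

ℤ_7 = {x ∈ ℚ_7 : v_7(x) ≥ 0} and ℤ_7^× = {x ∈ ℤ_7 : v_7(x) = 0}. Here v_7(238) = v_7(num) − v_7(den) = 1; compare against these criteria.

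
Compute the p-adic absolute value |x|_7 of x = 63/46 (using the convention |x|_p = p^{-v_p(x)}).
|63/46|_7 = 1/7

Step 1 — compute v_7(x) by factoring powers of 7 out of the numerator and denominator: v_7(63/46) = 1. Step 2 — apply |x|_p = p^{-v_p(x)} = 7^{-1} = 1/7.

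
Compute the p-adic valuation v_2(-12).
v_2(-12) = 2

v_2(n) is the largest exponent k such that 2^k divides n. Factor out: -12 = -2^2 · 3. (Sign doesn't affect v_p.) So v_2(-12) = 2.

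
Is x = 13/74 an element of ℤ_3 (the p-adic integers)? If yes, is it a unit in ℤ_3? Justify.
x ∈ ℤ_3^× (unit); v_3(x) = 0

ℤ_3 = {x ∈ ℚ_3 : v_3(x) ≥ 0} and ℤ_3^× = {x ∈ ℤ_3 : v_3(x) = 0}. Here v_3(13/74) = v_3(num) − v_3(den) = 0; compare against these criteria.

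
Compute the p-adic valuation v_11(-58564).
v_11(-58564) = 4

v_11(n) is the largest exponent k such that 11^k divides n. Factor out: -58564 = -11^4 · 4. (Sign doesn't affect v_p.) So v_11(-58564) = 4.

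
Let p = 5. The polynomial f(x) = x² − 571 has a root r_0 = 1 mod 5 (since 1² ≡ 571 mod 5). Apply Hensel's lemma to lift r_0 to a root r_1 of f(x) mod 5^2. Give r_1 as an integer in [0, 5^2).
r_1 = 11 (mod 25)

Hensel's recurrence: r_{i+1} = r_i − f(r_i)·(f′(r_i))^{-1} mod 5^{i+2}, with f′(x) = 2x. Iterate:
  r_0 = 1 (mod 5)
  r_1 = 11 (mod 25)
Final: r_1 = 11, and one checks f(r_1) ≡ 0 mod 5^2.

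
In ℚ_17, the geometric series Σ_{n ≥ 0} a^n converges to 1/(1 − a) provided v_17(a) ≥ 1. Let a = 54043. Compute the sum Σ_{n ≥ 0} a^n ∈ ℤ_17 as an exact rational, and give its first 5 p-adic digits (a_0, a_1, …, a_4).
Σ a^n = 1/(1 − a) = -1/54042;  first 5 digits = (1, 0, 0, 11, 0)

v_17(a) = 3 ≥ 1, so the series converges in ℤ_17 to 1/(1 − a) = 1/(1 − 54043) = -1/54042. Expand this rational in ℤ_17: compute digits iteratively via d_i = x_i mod 17, x_{i+1} = (x_i − d_i)/17. The first 5 digits are (1, 0, 0, 11, 0).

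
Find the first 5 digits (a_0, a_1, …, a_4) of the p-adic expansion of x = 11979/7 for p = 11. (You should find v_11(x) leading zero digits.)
(a_0, …, a_4) = (0, 0, 0, 6, 9)

v_11(11979/7) = 3, so a_0 = ... = a_2 = 0. Factor out: x = 11^3 · u with u = 9/7 a unit in ℤ_11. Expand u iteratively via a_{v+i} = u_i mod 11, u_{i+1} = (u_i − a_{v+i})/11:
  u_0 = 9/7;  a_3 = 6;  u_1 = (u_0 − 6)/11 = -3/7
  u_1 = -3/7;  a_4 = 9;  u_2 = (u_1 − 9)/11 = -6/7
Digits: (0, 0, 0, 6, 9).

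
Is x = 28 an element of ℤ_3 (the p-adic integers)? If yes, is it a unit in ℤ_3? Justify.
x ∈ ℤ_3^× (unit); v_3(x) = 0

ℤ_3 = {x ∈ ℚ_3 : v_3(x) ≥ 0} and ℤ_3^× = {x ∈ ℤ_3 : v_3(x) = 0}. Here v_3(28) = v_3(num) − v_3(den) = 0; compare against these criteria.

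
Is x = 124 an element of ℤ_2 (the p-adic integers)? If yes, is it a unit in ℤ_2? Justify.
x ∈ ℤ_2 but not a unit; v_2(x) = 2 > 0

ℤ_2 = {x ∈ ℚ_2 : v_2(x) ≥ 0} and ℤ_2^× = {x ∈ ℤ_2 : v_2(x) = 0}. Here v_2(124) = v_2(num) − v_2(den) = 2; compare against these criteria.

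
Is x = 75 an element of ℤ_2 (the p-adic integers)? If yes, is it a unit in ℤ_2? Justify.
x ∈ ℤ_2^× (unit); v_2(x) = 0

ℤ_2 = {x ∈ ℚ_2 : v_2(x) ≥ 0} and ℤ_2^× = {x ∈ ℤ_2 : v_2(x) = 0}. Here v_2(75) = v_2(num) − v_2(den) = 0; compare against these criteria.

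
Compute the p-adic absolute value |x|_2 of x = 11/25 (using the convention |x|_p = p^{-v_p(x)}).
|11/25|_2 = 1

Step 1 — compute v_2(x) by factoring powers of 2 out of the numerator and denominator: v_2(11/25) = 0. Step 2 — apply |x|_p = p^{-v_p(x)} = 2^{0} = 1.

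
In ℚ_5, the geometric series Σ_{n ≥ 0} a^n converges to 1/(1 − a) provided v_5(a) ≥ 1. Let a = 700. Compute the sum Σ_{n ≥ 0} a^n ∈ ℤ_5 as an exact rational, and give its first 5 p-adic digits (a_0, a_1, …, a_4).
Σ a^n = 1/(1 − a) = -1/699;  first 5 digits = (1, 0, 3, 0, 0)

v_5(a) = 2 ≥ 1, so the series converges in ℤ_5 to 1/(1 − a) = 1/(1 − 700) = -1/699. Expand this rational in ℤ_5: compute digits iteratively via d_i = x_i mod 5, x_{i+1} = (x_i − d_i)/5. The first 5 digits are (1, 0, 3, 0, 0).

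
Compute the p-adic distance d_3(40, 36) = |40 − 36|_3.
d_3(40, 36) = 1

Step 1 — x − y = 40 − 36 = 4. Step 2 — v_3(4) = 0 (factor: 4 = (3^0 · 4); the sign does not affect v_p). Step 3 — |x − y|_3 = 3^{0} = 1.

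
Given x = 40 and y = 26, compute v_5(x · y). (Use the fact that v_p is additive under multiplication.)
v_5(1040) = 1

v_p(x) = 1 (factor: 40 = 5^1 · 8); v_p(y) = 0 (factor: 26 = 5^0 · 26). Additivity: v_p(xy) = v_p(x) + v_p(y) = 1 + 0 = 1. (Direct check: xy = 1040 = 5^1 · (208).)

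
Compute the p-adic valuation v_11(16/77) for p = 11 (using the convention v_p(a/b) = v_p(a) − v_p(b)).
v_11(16/77) = -1

Factor powers of 11 from the numerator and denominator of the reduced fraction: 16 = 11^0 · 16 and 77 = 11^1 · 7. Apply v_p(a/b) = v_p(a) − v_p(b): v_11(16/77) = 0 − 1 = -1.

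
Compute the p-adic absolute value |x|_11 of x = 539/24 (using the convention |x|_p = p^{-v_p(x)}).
|539/24|_11 = 1/11

Step 1 — compute v_11(x) by factoring powers of 11 out of the numerator and denominator: v_11(539/24) = 1. Step 2 — apply |x|_p = p^{-v_p(x)} = 11^{-1} = 1/11.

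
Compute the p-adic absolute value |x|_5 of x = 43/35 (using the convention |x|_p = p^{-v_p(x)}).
|43/35|_5 = 5

Step 1 — compute v_5(x) by factoring powers of 5 out of the numerator and denominator: v_5(43/35) = -1. Step 2 — apply |x|_p = p^{-v_p(x)} = 5^{1} = 5.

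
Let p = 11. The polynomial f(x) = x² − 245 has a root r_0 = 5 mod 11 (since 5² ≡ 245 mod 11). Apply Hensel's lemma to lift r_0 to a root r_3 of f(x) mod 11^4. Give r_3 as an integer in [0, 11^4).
r_3 = 12490 (mod 14641)

Hensel's recurrence: r_{i+1} = r_i − f(r_i)·(f′(r_i))^{-1} mod 11^{i+2}, with f′(x) = 2x. Iterate:
  r_0 = 5 (mod 11)
  r_1 = 27 (mod 121)
  r_2 = 511 (mod 1331)
  r_3 = 12490 (mod 14641)
Final: r_3 = 12490, and one checks f(r_3) ≡ 0 mod 11^4.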